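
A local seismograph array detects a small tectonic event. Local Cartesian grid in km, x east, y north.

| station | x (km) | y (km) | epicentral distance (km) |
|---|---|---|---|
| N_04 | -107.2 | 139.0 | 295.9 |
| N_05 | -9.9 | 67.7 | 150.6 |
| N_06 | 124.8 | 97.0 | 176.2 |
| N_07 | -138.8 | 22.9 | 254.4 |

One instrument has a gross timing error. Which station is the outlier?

N_05

Solve using three stations at a time. Using N_04, N_06, N_07 (subtract circle equations pairwise → linear system) gives (x, y) ≈ (95.3, -76.8).
Distances from that point to each station vs reported:
  N_04: calculated 296.0 vs reported 295.9 → residual 0.1 km
  N_05: calculated 178.8 vs reported 150.6 → residual 28.2 km
  N_06: calculated 176.3 vs reported 176.2 → residual 0.1 km
  N_07: calculated 254.5 vs reported 254.4 → residual 0.1 km
N_04, N_06, N_07 are mutually consistent (residuals ≈ 0); N_05 is off by 28.2 km.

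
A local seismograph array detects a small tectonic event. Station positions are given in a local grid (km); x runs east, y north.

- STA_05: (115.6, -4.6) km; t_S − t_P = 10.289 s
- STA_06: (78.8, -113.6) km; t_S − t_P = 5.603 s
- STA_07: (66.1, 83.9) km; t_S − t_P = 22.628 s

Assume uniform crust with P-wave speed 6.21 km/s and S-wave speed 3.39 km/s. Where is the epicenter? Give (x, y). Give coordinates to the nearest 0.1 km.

(104.5, -80.6)

Distance from S−P lag: d = Δt · v_P v_S / (v_P − v_S) = Δt · (6.21·3.39)/(6.21−3.39) ≈ 7.4652·Δt.
So d_STA_05 = 76.81, d_STA_06 = 41.83, d_STA_07 = 168.92 km.
Circle about each station: (x − 115.6)² + (y + 4.6)² = 76.81²; (x − 78.8)² + (y + 113.6)² = 41.83²; (x − 66.1)² + (y − 83.9)² = 168.92².
Subtracting the STA_05 equation from the STA_06 and STA_07 equations removes the quadratic terms:
-73.6 x − 218.0 y = 9879.91
-99.0 x + 177.0 y = -24610.29
Solving the 2×2 system: x ≈ 104.5, y ≈ -80.6 km.
Check against STA_05 (with the unrounded x, y): √((x − 115.6)²+(y + 4.6)²) = 76.81 ≈ 76.81 km. ✓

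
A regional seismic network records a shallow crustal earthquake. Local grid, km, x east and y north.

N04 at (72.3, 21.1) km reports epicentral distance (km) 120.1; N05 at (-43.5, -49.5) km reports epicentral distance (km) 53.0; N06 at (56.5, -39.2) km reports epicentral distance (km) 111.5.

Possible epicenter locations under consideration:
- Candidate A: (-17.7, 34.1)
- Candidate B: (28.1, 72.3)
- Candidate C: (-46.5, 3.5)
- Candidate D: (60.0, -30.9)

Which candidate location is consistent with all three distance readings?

For each candidate, compare |candidate − station| to the reported distance:
Candidate A: residuals N04 29.2, N05 34.5, N06 7.2 → max 34.5 km
Candidate B: residuals N04 52.5, N05 88.3, N06 3.6 → max 88.3 km
Candidate C: residuals N04 0.0, N05 0.1, N06 0.0 → max 0.1 km
Candidate D: residuals N04 66.7, N05 52.2, N06 102.5 → max 102.5 km
Only Candidate C has all residuals ≈ 0.

Candidate C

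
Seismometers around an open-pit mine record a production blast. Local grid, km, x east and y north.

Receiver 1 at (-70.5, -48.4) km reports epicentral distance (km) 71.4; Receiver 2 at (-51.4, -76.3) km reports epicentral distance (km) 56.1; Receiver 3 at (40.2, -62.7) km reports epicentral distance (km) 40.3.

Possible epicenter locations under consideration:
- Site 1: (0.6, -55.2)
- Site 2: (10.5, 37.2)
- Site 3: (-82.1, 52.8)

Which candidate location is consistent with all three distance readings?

Site 1

For each candidate, compare |candidate − station| to the reported distance:
Site 1: residuals Receiver 1 0.0, Receiver 2 0.0, Receiver 3 0.0 → max 0.0 km
Site 2: residuals Receiver 1 46.4, Receiver 2 73.2, Receiver 3 63.9 → max 73.2 km
Site 3: residuals Receiver 1 30.5, Receiver 2 76.6, Receiver 3 127.9 → max 127.9 km
Only Site 1 has all residuals ≈ 0.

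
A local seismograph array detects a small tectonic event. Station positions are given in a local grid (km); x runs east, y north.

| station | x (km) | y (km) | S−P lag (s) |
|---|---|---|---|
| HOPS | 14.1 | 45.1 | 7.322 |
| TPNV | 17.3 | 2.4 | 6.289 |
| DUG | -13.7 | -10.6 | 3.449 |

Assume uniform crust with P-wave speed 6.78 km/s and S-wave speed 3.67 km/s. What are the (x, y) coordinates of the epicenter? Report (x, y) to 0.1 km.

-32.5 km east, 9.6 km north

Distance from S−P lag: d = Δt · v_P v_S / (v_P − v_S) = Δt · (6.78·3.67)/(6.78−3.67) ≈ 8.0008·Δt.
So d_HOPS = 58.58, d_TPNV = 50.32, d_DUG = 27.59 km.
Circle about each station: (x − 14.1)² + (y − 45.1)² = 58.58²; (x − 17.3)² + (y − 2.4)² = 50.32²; (x + 13.7)² + (y + 10.6)² = 27.59².
Subtracting the HOPS equation from the TPNV and DUG equations removes the quadratic terms:
6.4 x − 85.4 y = -1028.26
-55.6 x − 111.4 y = 737.64
Solving the 2×2 system: x ≈ -32.5, y ≈ 9.6 km.
Check against HOPS (with the unrounded x, y): √((x − 14.1)²+(y − 45.1)²) = 58.59 ≈ 58.58 km. ✓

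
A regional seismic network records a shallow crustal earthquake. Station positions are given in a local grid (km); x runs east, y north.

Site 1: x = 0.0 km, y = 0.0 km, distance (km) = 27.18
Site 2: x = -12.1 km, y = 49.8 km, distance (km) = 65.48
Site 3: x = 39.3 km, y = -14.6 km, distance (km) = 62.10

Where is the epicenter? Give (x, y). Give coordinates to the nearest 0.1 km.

-22.8 km east, -14.8 km north

Circle about each station: x² + y² = 27.18²; (x + 12.1)² + (y − 49.8)² = 65.48²; (x − 39.3)² + (y + 14.6)² = 62.10².
Subtracting the Site 1 equation from the Site 2 and Site 3 equations removes the quadratic terms:
-24.2 x + 99.6 y = -922.43
78.6 x − 29.2 y = -1360.01
Solving the 2×2 system: x ≈ -22.8, y ≈ -14.8 km.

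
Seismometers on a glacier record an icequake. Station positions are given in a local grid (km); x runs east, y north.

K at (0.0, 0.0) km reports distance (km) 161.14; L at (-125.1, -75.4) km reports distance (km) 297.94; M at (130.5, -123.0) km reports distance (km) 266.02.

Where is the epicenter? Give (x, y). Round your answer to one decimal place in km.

82.2 km east, 138.6 km north

Circle about each station: x² + y² = 161.14²; (x + 125.1)² + (y + 75.4)² = 297.94²; (x − 130.5)² + (y + 123.0)² = 266.02².
Subtracting pairs of circle equations eliminates x²+y² and gives linear equations (the radical axes):
-250.2 x − 150.8 y = -41466.97
261.0 x − 246.0 y = -12641.29
Solving the 2×2 system: x ≈ 82.2, y ≈ 138.6 km.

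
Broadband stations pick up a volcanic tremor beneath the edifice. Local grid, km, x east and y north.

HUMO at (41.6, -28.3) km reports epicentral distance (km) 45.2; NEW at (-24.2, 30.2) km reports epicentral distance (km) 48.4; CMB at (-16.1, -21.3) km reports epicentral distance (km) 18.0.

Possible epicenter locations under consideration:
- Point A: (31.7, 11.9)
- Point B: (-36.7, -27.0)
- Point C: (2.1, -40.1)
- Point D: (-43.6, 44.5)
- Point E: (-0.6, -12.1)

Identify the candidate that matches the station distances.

Point E

For each candidate, compare |candidate − station| to the reported distance:
Point A: residuals HUMO 3.8, NEW 10.4, CMB 40.2 → max 40.2 km
Point B: residuals HUMO 33.1, NEW 10.1, CMB 3.4 → max 33.1 km
Point C: residuals HUMO 4.0, NEW 26.7, CMB 8.2 → max 26.7 km
Point D: residuals HUMO 66.9, NEW 24.3, CMB 53.3 → max 66.9 km
Point E: residuals HUMO 0.0, NEW 0.0, CMB 0.0 → max 0.0 km
Only Point E has all residuals ≈ 0.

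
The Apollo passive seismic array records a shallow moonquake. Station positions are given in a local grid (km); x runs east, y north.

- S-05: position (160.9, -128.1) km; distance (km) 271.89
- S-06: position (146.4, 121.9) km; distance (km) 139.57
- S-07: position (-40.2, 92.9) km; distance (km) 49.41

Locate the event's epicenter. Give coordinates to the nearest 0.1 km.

(9.0, 97.4)

Circle about each station: (x − 160.9)² + (y + 128.1)² = 271.89²; (x − 146.4)² + (y − 121.9)² = 139.57²; (x + 40.2)² + (y − 92.9)² = 49.41².
Subtracting pairs of circle equations eliminates x²+y² and gives linear equations (the radical axes):
-29.0 x + 500.0 y = 48438.54
-402.2 x + 442.0 y = 39430.85
Solving the 2×2 system: x ≈ 9.0, y ≈ 97.4 km.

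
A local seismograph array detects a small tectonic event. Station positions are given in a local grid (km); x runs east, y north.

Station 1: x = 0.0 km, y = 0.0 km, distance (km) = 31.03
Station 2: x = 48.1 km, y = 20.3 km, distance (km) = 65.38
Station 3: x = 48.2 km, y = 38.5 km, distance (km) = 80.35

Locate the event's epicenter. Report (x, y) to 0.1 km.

Circle about each station: x² + y² = 31.03²; (x − 48.1)² + (y − 20.3)² = 65.38²; (x − 48.2)² + (y − 38.5)² = 80.35².
Subtracting pairs of circle equations eliminates x²+y² and gives linear equations (the radical axes):
96.2 x + 40.6 y = -585.98
96.4 x + 77.0 y = -1687.77
Solving the 2×2 system: x ≈ 6.7, y ≈ -30.3 km.

6.7 km east, -30.3 km north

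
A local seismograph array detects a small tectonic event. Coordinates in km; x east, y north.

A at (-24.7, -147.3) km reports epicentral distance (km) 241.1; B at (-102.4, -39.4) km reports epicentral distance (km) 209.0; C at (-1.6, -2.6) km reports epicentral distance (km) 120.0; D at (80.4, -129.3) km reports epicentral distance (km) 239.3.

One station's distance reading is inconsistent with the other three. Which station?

Solve using three stations at a time. Using B, C, D (subtract circle equations pairwise → linear system) gives (x, y) ≈ (46.3, 107.7).
Distances from that point to each station vs reported:
  A: calculated 264.7 vs reported 241.1 → residual 23.6 km
  B: calculated 209.1 vs reported 209.0 → residual 0.1 km
  C: calculated 120.2 vs reported 120.0 → residual 0.2 km
  D: calculated 239.4 vs reported 239.3 → residual 0.1 km
B, C, D are mutually consistent (residuals ≈ 0); A is off by 23.6 km.

A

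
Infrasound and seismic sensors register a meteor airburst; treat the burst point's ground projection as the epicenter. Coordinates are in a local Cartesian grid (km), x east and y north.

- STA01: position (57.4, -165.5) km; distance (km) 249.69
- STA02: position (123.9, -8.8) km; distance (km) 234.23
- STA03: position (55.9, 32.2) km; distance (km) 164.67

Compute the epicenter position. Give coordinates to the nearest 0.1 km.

Circle about each station: (x − 57.4)² + (y + 165.5)² = 249.69²; (x − 123.9)² + (y + 8.8)² = 234.23²; (x − 55.9)² + (y − 32.2)² = 164.67².
Subtracting the STA01 equation from the STA02 and STA03 equations removes the quadratic terms:
133.0 x + 313.4 y = -7774.96
-3.0 x + 395.4 y = 8705.53
Solving the 2×2 system: x ≈ -108.4, y ≈ 21.2 km.

x ≈ -108.4 km, y ≈ 21.2 km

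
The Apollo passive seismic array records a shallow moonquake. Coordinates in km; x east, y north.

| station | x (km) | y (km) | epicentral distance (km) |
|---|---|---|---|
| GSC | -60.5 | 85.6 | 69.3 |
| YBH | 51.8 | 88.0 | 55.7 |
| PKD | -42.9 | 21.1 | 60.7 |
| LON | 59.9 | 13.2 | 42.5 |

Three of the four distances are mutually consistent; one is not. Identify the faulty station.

LON

Solve using three stations at a time. Using GSC, YBH, PKD (subtract circle equations pairwise → linear system) gives (x, y) ≈ (3.8, 59.8).
Distances from that point to each station vs reported:
  GSC: calculated 69.3 vs reported 69.3 → residual 0.0 km
  YBH: calculated 55.7 vs reported 55.7 → residual 0.0 km
  PKD: calculated 60.7 vs reported 60.7 → residual 0.0 km
  LON: calculated 73.0 vs reported 42.5 → residual 30.5 km
GSC, YBH, PKD are mutually consistent (residuals ≈ 0); LON is off by 30.5 km.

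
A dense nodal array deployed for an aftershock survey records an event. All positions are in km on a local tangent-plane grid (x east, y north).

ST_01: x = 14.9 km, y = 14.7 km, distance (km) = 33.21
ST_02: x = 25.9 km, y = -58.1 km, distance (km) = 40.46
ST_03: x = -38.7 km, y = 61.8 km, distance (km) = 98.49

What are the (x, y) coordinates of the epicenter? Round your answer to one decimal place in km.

Circle about each station: (x − 14.9)² + (y − 14.7)² = 33.21²; (x − 25.9)² + (y + 58.1)² = 40.46²; (x + 38.7)² + (y − 61.8)² = 98.49².
Subtracting the ST_01 equation from the ST_02 and ST_03 equations removes the quadratic terms:
22.0 x − 145.6 y = 3074.21
-107.2 x + 94.2 y = -3718.55
Solving the 2×2 system: x ≈ 18.6, y ≈ -18.3 km.
Check against ST_01 (with the unrounded x, y): √((x − 14.9)²+(y − 14.7)²) = 33.21 ≈ 33.21 km. ✓

18.6 km east, -18.3 km north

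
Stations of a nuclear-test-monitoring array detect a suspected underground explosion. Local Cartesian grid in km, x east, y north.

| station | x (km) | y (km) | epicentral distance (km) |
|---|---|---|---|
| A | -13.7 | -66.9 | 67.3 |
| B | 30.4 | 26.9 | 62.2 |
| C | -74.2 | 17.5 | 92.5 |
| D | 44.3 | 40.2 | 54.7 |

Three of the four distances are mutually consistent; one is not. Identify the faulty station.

Solve using three stations at a time. Using A, C, D (subtract circle equations pairwise → linear system) gives (x, y) ≈ (15.2, -6.1).
Distances from that point to each station vs reported:
  A: calculated 67.3 vs reported 67.3 → residual 0.0 km
  B: calculated 36.4 vs reported 62.2 → residual 25.8 km
  C: calculated 92.5 vs reported 92.5 → residual 0.0 km
  D: calculated 54.7 vs reported 54.7 → residual 0.0 km
A, C, D are mutually consistent (residuals ≈ 0); B is off by 25.8 km.

B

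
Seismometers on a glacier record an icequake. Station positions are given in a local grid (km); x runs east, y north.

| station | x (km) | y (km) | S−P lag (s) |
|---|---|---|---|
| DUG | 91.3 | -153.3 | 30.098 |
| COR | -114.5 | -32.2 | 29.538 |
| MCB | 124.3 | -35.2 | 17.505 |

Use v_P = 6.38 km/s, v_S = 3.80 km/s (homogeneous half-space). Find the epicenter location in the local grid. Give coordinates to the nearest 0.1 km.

x ≈ 111.6 km, y ≈ 128.8 km

Distance from S−P lag: d = Δt · v_P v_S / (v_P − v_S) = Δt · (6.38·3.80)/(6.38−3.80) ≈ 9.3969·Δt.
So d_DUG = 282.83, d_COR = 277.57, d_MCB = 164.49 km.
Circle about each station: (x − 91.3)² + (y + 153.3)² = 282.83²; (x + 114.5)² + (y + 32.2)² = 277.57²; (x − 124.3)² + (y + 35.2)² = 164.49².
Subtracting the DUG equation from the COR and MCB equations removes the quadratic terms:
-411.6 x + 242.2 y = -14741.79
66.0 x + 236.2 y = 37788.80
Solving the 2×2 system: x ≈ 111.6, y ≈ 128.8 km.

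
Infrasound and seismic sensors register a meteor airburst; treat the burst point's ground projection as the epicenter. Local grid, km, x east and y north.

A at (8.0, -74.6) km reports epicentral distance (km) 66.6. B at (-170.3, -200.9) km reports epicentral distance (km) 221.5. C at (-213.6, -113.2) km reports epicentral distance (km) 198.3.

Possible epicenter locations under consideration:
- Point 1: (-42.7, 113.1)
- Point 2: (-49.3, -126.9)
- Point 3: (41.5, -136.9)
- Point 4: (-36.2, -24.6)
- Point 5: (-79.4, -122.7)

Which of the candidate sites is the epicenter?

For each candidate, compare |candidate − station| to the reported distance:
Point 1: residuals A 127.8, B 117.4, C 85.3 → max 127.8 km
Point 2: residuals A 11.0, B 79.7, C 33.4 → max 79.7 km
Point 3: residuals A 4.1, B 0.2, C 57.9 → max 57.9 km
Point 4: residuals A 0.1, B 0.0, C 0.0 → max 0.1 km
Point 5: residuals A 33.2, B 101.6, C 63.8 → max 101.6 km
Only Point 4 has all residuals ≈ 0.

Point 4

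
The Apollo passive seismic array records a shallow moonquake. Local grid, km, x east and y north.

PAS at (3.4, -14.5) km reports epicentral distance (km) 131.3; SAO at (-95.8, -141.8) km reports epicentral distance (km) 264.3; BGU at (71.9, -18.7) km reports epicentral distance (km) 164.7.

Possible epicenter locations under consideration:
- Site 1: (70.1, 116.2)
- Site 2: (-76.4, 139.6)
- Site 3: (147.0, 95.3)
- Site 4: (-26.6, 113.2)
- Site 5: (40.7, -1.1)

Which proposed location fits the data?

For each candidate, compare |candidate − station| to the reported distance:
Site 1: residuals PAS 15.4, SAO 42.4, BGU 29.8 → max 42.4 km
Site 2: residuals PAS 42.2, SAO 17.8, BGU 52.2 → max 52.2 km
Site 3: residuals PAS 49.5, SAO 75.1, BGU 28.2 → max 75.1 km
Site 4: residuals PAS 0.1, SAO 0.1, BGU 0.1 → max 0.1 km
Site 5: residuals PAS 91.7, SAO 68.3, BGU 128.9 → max 128.9 km
Only Site 4 has all residuals ≈ 0.

Site 4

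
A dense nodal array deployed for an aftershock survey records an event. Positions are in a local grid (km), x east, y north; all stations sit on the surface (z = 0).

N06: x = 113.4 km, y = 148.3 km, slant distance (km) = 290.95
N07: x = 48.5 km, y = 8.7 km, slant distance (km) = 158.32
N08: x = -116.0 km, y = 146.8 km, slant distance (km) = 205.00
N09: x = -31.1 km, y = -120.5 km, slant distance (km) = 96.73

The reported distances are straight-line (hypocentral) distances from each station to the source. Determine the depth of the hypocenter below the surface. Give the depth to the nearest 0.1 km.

z ≈ 33.6 km

Each station gives a sphere (x−x_i)² + (y−y_i)² + z² = d_i² (stations at z=0).
Subtracting the N06 sphere from N07 and N08: z² cancels, leaving linear equations in x and y:
-129.8 x − 279.2 y = 27162.17
-458.8 x − 3.0 y = 42780.69
Solving: x ≈ -92.891, y ≈ -54.101 km (keep extra digits for the depth step; rounded: -92.9, -54.1).
Then from the N06 sphere: z² = 290.95² − (x − 113.4)² − (y − 148.3)² with x = -92.891, y = -54.101, so z ≈ 33.612 ≈ 33.6 km.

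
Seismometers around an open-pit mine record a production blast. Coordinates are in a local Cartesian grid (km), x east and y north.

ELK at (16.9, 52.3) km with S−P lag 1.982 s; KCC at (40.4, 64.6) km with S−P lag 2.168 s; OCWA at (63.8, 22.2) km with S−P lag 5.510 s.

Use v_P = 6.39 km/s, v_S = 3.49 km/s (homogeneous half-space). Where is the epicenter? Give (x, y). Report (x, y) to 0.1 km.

Distance from S−P lag: d = Δt · v_P v_S / (v_P − v_S) = Δt · (6.39·3.49)/(6.39−3.49) ≈ 7.6900·Δt.
So d_ELK = 15.24, d_KCC = 16.67, d_OCWA = 42.37 km.
Circle about each station: (x − 16.9)² + (y − 52.3)² = 15.24²; (x − 40.4)² + (y − 64.6)² = 16.67²; (x − 63.8)² + (y − 22.2)² = 42.37².
Subtracting pairs of circle equations eliminates x²+y² and gives linear equations (the radical axes):
47.0 x + 24.6 y = 2738.79
93.8 x − 60.2 y = -20.58
Solving the 2×2 system: x ≈ 32.0, y ≈ 50.2 km.

(32.0, 50.2)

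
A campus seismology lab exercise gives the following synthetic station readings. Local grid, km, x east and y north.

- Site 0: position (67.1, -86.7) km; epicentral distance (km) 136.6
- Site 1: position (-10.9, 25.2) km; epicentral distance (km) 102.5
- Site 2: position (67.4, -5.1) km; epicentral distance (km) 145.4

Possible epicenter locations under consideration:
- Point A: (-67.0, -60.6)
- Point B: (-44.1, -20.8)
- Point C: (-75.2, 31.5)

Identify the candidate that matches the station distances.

For each candidate, compare |candidate − station| to the reported distance:
Point A: residuals Site 0 0.0, Site 1 0.0, Site 2 0.0 → max 0.0 km
Point B: residuals Site 0 7.3, Site 1 45.8, Site 2 32.8 → max 45.8 km
Point C: residuals Site 0 48.4, Site 1 37.9, Site 2 1.8 → max 48.4 km
Only Point A has all residuals ≈ 0.

Point A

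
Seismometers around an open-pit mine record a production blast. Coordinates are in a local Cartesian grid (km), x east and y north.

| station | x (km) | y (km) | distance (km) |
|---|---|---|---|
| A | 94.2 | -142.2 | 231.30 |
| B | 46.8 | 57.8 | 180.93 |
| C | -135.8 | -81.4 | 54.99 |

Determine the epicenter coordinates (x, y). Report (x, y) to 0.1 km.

Circle about each station: (x − 94.2)² + (y + 142.2)² = 231.30²; (x − 46.8)² + (y − 57.8)² = 180.93²; (x + 135.8)² + (y + 81.4)² = 54.99².
Subtracting pairs of circle equations eliminates x²+y² and gives linear equations (the radical axes):
-94.8 x + 400.0 y = -2799.37
-460.0 x + 121.6 y = 46448.91
Solving the 2×2 system: x ≈ -109.7, y ≈ -33.0 km.

x ≈ -109.7 km, y ≈ -33.0 km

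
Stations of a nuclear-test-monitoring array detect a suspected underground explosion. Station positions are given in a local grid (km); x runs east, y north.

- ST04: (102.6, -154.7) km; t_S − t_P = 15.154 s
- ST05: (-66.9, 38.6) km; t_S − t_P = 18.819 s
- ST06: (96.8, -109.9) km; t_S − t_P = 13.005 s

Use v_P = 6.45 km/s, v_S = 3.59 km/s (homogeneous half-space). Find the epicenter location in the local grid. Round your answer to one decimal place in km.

Distance from S−P lag: d = Δt · v_P v_S / (v_P − v_S) = Δt · (6.45·3.59)/(6.45−3.59) ≈ 8.0963·Δt.
So d_ST04 = 122.69, d_ST05 = 152.36, d_ST06 = 105.29 km.
Circle about each station: (x − 102.6)² + (y + 154.7)² = 122.69²; (x + 66.9)² + (y − 38.6)² = 152.36²; (x − 96.8)² + (y + 109.9)² = 105.29².
Subtracting the ST04 equation from the ST05 and ST06 equations removes the quadratic terms:
-339.0 x + 386.6 y = -36654.01
-11.6 x + 89.6 y = -9043.75
Solving the 2×2 system: x ≈ -8.2, y ≈ -102.0 km.
Check against ST04 (with the unrounded x, y): √((x − 102.6)²+(y + 154.7)²) = 122.69 ≈ 122.69 km. ✓

(-8.2, -102.0)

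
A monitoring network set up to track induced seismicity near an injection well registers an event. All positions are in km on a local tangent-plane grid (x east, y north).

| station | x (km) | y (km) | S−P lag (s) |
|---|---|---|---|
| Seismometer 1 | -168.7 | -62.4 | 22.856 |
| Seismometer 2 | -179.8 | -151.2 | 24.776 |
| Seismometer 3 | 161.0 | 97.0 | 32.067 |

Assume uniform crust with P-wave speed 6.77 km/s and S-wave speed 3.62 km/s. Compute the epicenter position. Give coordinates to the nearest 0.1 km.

Distance from S−P lag: d = Δt · v_P v_S / (v_P − v_S) = Δt · (6.77·3.62)/(6.77−3.62) ≈ 7.7801·Δt.
So d_Seismometer 1 = 177.82, d_Seismometer 2 = 192.76, d_Seismometer 3 = 249.49 km.
Circle about each station: (x + 168.7)² + (y + 62.4)² = 177.82²; (x + 179.8)² + (y + 151.2)² = 192.76²; (x − 161.0)² + (y − 97.0)² = 249.49².
Subtracting the Seismometer 1 equation from the Seismometer 2 and Seismometer 3 equations removes the quadratic terms:
-22.2 x − 177.6 y = 17299.56
659.4 x + 318.8 y = -27648.76
Solving the 2×2 system: x ≈ 5.5, y ≈ -98.1 km.

x ≈ 5.5 km, y ≈ -98.1 km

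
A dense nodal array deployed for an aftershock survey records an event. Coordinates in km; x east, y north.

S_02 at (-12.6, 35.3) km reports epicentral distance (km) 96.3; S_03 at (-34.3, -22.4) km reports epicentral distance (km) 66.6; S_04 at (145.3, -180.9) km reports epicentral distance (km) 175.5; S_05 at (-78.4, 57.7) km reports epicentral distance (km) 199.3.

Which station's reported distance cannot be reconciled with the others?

Solve using three stations at a time. Using S_02, S_03, S_04 (subtract circle equations pairwise → linear system) gives (x, y) ≈ (24.6, -53.5).
Distances from that point to each station vs reported:
  S_02: calculated 96.3 vs reported 96.3 → residual 0.0 km
  S_03: calculated 66.6 vs reported 66.6 → residual 0.0 km
  S_04: calculated 175.5 vs reported 175.5 → residual 0.0 km
  S_05: calculated 151.6 vs reported 199.3 → residual 47.7 km
S_02, S_03, S_04 are mutually consistent (residuals ≈ 0); S_05 is off by 47.7 km.

S_05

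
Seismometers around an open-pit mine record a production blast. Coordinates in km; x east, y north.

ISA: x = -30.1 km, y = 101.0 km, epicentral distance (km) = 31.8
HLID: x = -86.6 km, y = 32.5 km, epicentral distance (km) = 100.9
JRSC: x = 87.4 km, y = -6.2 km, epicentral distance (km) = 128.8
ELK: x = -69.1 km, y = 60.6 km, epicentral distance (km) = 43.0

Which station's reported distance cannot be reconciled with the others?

ELK

Solve using three stations at a time. Using ISA, HLID, JRSC (subtract circle equations pairwise → linear system) gives (x, y) ≈ (-1.6, 86.9).
Distances from that point to each station vs reported:
  ISA: calculated 31.8 vs reported 31.8 → residual 0.0 km
  HLID: calculated 100.9 vs reported 100.9 → residual 0.0 km
  JRSC: calculated 128.8 vs reported 128.8 → residual 0.0 km
  ELK: calculated 72.4 vs reported 43.0 → residual 29.4 km
ISA, HLID, JRSC are mutually consistent (residuals ≈ 0); ELK is off by 29.4 km.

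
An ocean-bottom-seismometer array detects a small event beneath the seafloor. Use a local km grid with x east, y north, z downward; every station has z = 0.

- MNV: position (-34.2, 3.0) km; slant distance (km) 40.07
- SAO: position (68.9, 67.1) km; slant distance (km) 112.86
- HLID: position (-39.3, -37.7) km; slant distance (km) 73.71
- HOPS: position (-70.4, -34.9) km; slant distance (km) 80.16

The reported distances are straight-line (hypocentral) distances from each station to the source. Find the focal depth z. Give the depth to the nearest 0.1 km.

30.3 km

Each station gives a sphere (x−x_i)² + (y−y_i)² + z² = d_i² (stations at z=0).
Subtracting the MNV sphere from SAO and HLID: z² cancels, leaving linear equations in x and y:
206.2 x + 128.2 y = -3060.79
-10.2 x − 81.4 y = -2040.42
Solving: x ≈ -32.999, y ≈ 29.202 km (keep extra digits for the depth step; rounded: -33.0, 29.2).
Then from the MNV sphere: z² = 40.07² − (x + 34.2)² − (y − 3.0)² with x = -32.999, y = 29.202, so z ≈ 30.292 ≈ 30.3 km.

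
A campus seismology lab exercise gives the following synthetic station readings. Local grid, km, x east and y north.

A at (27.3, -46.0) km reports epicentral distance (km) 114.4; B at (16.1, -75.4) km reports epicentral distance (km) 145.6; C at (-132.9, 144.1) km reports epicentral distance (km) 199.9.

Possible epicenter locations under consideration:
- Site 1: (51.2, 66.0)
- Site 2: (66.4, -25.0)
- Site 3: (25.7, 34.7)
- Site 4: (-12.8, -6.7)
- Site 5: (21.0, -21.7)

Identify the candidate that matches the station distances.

Site 1

For each candidate, compare |candidate − station| to the reported distance:
Site 1: residuals A 0.1, B 0.1, C 0.1 → max 0.1 km
Site 2: residuals A 70.0, B 74.4, C 61.5 → max 74.4 km
Site 3: residuals A 33.7, B 35.1, C 7.2 → max 35.1 km
Site 4: residuals A 58.3, B 71.1, C 7.1 → max 71.1 km
Site 5: residuals A 89.3, B 91.7, C 26.3 → max 91.7 km
Only Site 1 has all residuals ≈ 0.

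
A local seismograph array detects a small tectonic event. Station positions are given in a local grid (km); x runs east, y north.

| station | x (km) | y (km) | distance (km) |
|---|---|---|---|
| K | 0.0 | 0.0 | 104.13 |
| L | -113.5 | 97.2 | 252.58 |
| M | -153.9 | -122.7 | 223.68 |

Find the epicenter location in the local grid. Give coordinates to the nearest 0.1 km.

65.8 km east, -80.7 km north

Circle about each station: x² + y² = 104.13²; (x + 113.5)² + (y − 97.2)² = 252.58²; (x + 153.9)² + (y + 122.7)² = 223.68².
Subtracting the K equation from the L and M equations removes the quadratic terms:
-227.0 x + 194.4 y = -30623.51
-307.8 x − 245.4 y = -449.19
Solving the 2×2 system: x ≈ 65.8, y ≈ -80.7 km.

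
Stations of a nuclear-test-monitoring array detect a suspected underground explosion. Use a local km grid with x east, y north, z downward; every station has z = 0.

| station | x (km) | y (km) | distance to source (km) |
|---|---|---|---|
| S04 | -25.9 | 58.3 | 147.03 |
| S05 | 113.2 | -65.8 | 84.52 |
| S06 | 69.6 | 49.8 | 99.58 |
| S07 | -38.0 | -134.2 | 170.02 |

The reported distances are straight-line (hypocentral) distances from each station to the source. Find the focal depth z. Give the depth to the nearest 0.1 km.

Each station gives a sphere (x−x_i)² + (y−y_i)² + z² = d_i² (stations at z=0).
Subtracting the S04 sphere from S05 and S06: z² cancels, leaving linear equations in x and y:
278.2 x − 248.2 y = 27548.37
191.0 x − 17.0 y = 14956.14
Solving: x ≈ 76.008, y ≈ -25.797 km (keep extra digits for the depth step; rounded: 76.0, -25.8).
Then from the S04 sphere: z² = 147.03² − (x + 25.9)² − (y − 58.3)² with x = 76.008, y = -25.797, so z ≈ 64.500 ≈ 64.5 km.

z ≈ 64.5 km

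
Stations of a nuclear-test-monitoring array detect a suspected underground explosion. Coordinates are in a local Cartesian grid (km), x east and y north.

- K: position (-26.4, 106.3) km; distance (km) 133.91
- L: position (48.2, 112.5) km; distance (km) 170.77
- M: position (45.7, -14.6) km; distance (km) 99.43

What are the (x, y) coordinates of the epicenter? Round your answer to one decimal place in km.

x ≈ -53.2 km, y ≈ -24.9 km

Circle about each station: (x + 26.4)² + (y − 106.3)² = 133.91²; (x − 48.2)² + (y − 112.5)² = 170.77²; (x − 45.7)² + (y + 14.6)² = 99.43².
Subtracting the K equation from the L and M equations removes the quadratic terms:
149.2 x + 12.4 y = -8247.66
144.2 x − 241.8 y = -1649.44
Solving the 2×2 system: x ≈ -53.2, y ≈ -24.9 km.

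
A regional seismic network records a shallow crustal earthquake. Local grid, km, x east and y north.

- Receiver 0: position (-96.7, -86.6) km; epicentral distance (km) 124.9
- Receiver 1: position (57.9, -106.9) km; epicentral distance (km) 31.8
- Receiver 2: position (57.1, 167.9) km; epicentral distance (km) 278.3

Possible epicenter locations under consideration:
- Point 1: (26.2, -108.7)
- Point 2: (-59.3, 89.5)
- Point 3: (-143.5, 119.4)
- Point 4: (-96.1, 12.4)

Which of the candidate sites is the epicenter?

For each candidate, compare |candidate − station| to the reported distance:
Point 1: residuals Receiver 0 0.0, Receiver 1 0.0, Receiver 2 0.0 → max 0.0 km
Point 2: residuals Receiver 0 55.1, Receiver 1 196.9, Receiver 2 138.0 → max 196.9 km
Point 3: residuals Receiver 0 86.3, Receiver 1 271.1, Receiver 2 71.9 → max 271.1 km
Point 4: residuals Receiver 0 25.9, Receiver 1 163.0, Receiver 2 60.0 → max 163.0 km
Only Point 1 has all residuals ≈ 0.

Point 1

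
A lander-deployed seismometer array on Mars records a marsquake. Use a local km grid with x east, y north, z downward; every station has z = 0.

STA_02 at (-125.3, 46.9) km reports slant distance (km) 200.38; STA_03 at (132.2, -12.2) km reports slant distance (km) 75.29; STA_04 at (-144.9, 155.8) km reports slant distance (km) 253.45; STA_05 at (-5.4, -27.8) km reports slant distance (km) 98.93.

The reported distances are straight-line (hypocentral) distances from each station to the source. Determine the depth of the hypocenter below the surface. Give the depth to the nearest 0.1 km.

22.8 km

Each station gives a sphere (x−x_i)² + (y−y_i)² + z² = d_i² (stations at z=0).
Subtracting the STA_02 sphere from STA_03 and STA_04: z² cancels, leaving linear equations in x and y:
515.0 x − 118.2 y = 34209.54
-39.2 x + 217.8 y = 3285.19
Solving: x ≈ 72.900, y ≈ 28.204 km (keep extra digits for the depth step; rounded: 72.9, 28.2).
Then from the STA_02 sphere: z² = 200.38² − (x + 125.3)² − (y − 46.9)² with x = 72.900, y = 28.204, so z ≈ 22.790 ≈ 22.8 km.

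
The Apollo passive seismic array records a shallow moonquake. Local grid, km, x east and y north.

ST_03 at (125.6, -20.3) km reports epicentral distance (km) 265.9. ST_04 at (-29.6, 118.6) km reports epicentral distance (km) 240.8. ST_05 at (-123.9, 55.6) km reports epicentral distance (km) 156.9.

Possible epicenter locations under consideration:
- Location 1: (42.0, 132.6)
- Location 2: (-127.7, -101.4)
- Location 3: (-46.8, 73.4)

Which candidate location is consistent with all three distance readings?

For each candidate, compare |candidate − station| to the reported distance:
Location 1: residuals ST_03 91.6, ST_04 167.8, ST_05 26.0 → max 167.8 km
Location 2: residuals ST_03 0.1, ST_04 0.1, ST_05 0.1 → max 0.1 km
Location 3: residuals ST_03 69.7, ST_04 192.4, ST_05 77.8 → max 192.4 km
Only Location 2 has all residuals ≈ 0.

Location 2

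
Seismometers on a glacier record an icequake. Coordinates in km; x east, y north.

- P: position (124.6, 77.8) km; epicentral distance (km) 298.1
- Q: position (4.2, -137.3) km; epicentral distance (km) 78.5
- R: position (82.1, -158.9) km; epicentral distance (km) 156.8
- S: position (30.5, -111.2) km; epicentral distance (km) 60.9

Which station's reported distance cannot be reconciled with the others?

S

Solve using three stations at a time. Using P, Q, R (subtract circle equations pairwise → linear system) gives (x, y) ≈ (-74.1, -144.5).
Distances from that point to each station vs reported:
  P: calculated 298.1 vs reported 298.1 → residual 0.0 km
  Q: calculated 78.6 vs reported 78.5 → residual 0.1 km
  R: calculated 156.9 vs reported 156.8 → residual 0.1 km
  S: calculated 109.8 vs reported 60.9 → residual 48.9 km
P, Q, R are mutually consistent (residuals ≈ 0); S is off by 48.9 km.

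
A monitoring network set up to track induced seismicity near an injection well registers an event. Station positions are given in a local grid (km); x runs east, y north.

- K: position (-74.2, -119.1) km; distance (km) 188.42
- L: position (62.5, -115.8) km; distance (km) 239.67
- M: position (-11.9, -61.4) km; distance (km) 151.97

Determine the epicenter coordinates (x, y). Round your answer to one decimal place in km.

Circle about each station: (x + 74.2)² + (y + 119.1)² = 188.42²; (x − 62.5)² + (y + 115.8)² = 239.67²; (x + 11.9)² + (y + 61.4)² = 151.97².
Subtracting the K equation from the L and M equations removes the quadratic terms:
273.4 x + 6.6 y = -24314.17
124.6 x + 115.4 y = -3371.66
Solving the 2×2 system: x ≈ -90.6, y ≈ 68.6 km.

x ≈ -90.6 km, y ≈ 68.6 km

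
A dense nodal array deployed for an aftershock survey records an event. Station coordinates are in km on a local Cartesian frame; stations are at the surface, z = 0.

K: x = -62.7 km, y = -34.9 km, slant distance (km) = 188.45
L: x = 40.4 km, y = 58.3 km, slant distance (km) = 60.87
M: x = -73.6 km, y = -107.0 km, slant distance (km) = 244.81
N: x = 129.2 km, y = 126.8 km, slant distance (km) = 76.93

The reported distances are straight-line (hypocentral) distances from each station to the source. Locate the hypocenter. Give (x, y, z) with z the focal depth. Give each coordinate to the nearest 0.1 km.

x ≈ 85.8 km, y ≈ 75.1 km, depth ≈ 36.9 km

Each station gives a sphere (x−x_i)² + (y−y_i)² + z² = d_i² (stations at z=0).
Subtracting the K sphere from L and M: z² cancels, leaving linear equations in x and y:
206.2 x + 186.4 y = 31690.00
-21.8 x − 144.2 y = -12701.87
Solving: x ≈ 85.782, y ≈ 75.117 km (keep extra digits for the depth step; rounded: 85.8, 75.1).
Then from the K sphere: z² = 188.45² − (x + 62.7)² − (y + 34.9)² with x = 85.782, y = 75.117, so z ≈ 36.916 ≈ 36.9 km.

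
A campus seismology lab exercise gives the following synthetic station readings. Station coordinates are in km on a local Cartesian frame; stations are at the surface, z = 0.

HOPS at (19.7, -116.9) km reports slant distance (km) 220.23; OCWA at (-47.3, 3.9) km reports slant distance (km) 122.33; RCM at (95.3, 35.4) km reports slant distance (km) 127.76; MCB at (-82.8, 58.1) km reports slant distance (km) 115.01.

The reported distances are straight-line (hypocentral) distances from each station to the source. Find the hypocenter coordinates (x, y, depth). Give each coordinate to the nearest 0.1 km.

Each station gives a sphere (x−x_i)² + (y−y_i)² + z² = d_i² (stations at z=0).
Subtracting the HOPS sphere from OCWA and RCM: z² cancels, leaving linear equations in x and y:
-134.0 x + 241.6 y = 21735.42
151.2 x + 304.6 y = 28460.19
Solving: x ≈ 3.302, y ≈ 91.796 km (keep extra digits for the depth step; rounded: 3.3, 91.8).
Then from the HOPS sphere: z² = 220.23² − (x − 19.7)² − (y + 116.9)² with x = 3.302, y = 91.796, so z ≈ 68.398 ≈ 68.4 km.

x ≈ 3.3 km, y ≈ 91.8 km, depth ≈ 68.4 km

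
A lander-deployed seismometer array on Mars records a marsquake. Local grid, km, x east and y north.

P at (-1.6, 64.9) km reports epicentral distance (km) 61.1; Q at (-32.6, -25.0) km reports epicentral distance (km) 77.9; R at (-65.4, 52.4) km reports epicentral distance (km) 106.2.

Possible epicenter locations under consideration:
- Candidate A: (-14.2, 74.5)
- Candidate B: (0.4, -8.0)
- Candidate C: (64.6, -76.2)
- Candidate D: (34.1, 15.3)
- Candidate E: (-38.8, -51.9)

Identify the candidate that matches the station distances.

Candidate D

For each candidate, compare |candidate − station| to the reported distance:
Candidate A: residuals P 45.3, Q 23.3, R 50.4 → max 50.4 km
Candidate B: residuals P 11.8, Q 40.8, R 16.9 → max 40.8 km
Candidate C: residuals P 94.8, Q 32.0, R 76.7 → max 94.8 km
Candidate D: residuals P 0.0, Q 0.0, R 0.0 → max 0.0 km
Candidate E: residuals P 61.5, Q 50.3, R 1.4 → max 61.5 km
Only Candidate D has all residuals ≈ 0.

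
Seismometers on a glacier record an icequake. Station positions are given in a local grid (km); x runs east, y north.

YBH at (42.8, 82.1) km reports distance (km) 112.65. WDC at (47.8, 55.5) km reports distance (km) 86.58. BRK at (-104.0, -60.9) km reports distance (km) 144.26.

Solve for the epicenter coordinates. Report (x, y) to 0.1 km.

(37.0, -30.4)

Circle about each station: (x − 42.8)² + (y − 82.1)² = 112.65²; (x − 47.8)² + (y − 55.5)² = 86.58²; (x + 104.0)² + (y + 60.9)² = 144.26².
Subtracting the YBH equation from the WDC and BRK equations removes the quadratic terms:
10.0 x − 53.2 y = 1986.77
-293.6 x − 286.0 y = -2168.37
Solving the 2×2 system: x ≈ 37.0, y ≈ -30.4 km.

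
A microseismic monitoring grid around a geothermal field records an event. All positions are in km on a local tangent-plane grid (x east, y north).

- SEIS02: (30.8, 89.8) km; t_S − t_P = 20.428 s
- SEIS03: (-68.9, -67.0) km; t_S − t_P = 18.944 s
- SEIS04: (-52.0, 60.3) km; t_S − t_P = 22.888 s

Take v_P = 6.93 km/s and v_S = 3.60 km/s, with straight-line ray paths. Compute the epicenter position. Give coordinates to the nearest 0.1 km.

Distance from S−P lag: d = Δt · v_P v_S / (v_P − v_S) = Δt · (6.93·3.60)/(6.93−3.60) ≈ 7.4919·Δt.
So d_SEIS02 = 153.04, d_SEIS03 = 141.93, d_SEIS04 = 171.47 km.
Circle about each station: (x − 30.8)² + (y − 89.8)² = 153.04²; (x + 68.9)² + (y + 67.0)² = 141.93²; (x + 52.0)² + (y − 60.3)² = 171.47².
Subtracting the SEIS02 equation from the SEIS03 and SEIS04 equations removes the quadratic terms:
-199.4 x − 313.6 y = 3500.65
-165.6 x − 59.0 y = -8653.31
Solving the 2×2 system: x ≈ 72.7, y ≈ -57.4 km.
Check against SEIS02 (with the unrounded x, y): √((x − 30.8)²+(y − 89.8)²) = 153.04 ≈ 153.04 km. ✓

72.7 km east, -57.4 km north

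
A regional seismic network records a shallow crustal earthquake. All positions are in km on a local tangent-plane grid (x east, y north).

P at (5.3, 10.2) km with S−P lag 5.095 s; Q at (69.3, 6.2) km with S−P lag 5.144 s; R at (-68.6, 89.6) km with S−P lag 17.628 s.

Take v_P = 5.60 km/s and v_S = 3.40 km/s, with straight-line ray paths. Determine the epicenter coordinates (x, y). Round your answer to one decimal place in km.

x ≈ 35.1 km, y ≈ -22.3 km

Distance from S−P lag: d = Δt · v_P v_S / (v_P − v_S) = Δt · (5.60·3.40)/(5.60−3.40) ≈ 8.6545·Δt.
So d_P = 44.09, d_Q = 44.52, d_R = 152.56 km.
Circle about each station: (x − 5.3)² + (y − 10.2)² = 44.09²; (x − 69.3)² + (y − 6.2)² = 44.52²; (x + 68.6)² + (y − 89.6)² = 152.56².
Subtracting the P equation from the Q and R equations removes the quadratic terms:
128.0 x − 8.0 y = 4670.70
-147.8 x + 158.8 y = -8728.64
Solving the 2×2 system: x ≈ 35.1, y ≈ -22.3 km.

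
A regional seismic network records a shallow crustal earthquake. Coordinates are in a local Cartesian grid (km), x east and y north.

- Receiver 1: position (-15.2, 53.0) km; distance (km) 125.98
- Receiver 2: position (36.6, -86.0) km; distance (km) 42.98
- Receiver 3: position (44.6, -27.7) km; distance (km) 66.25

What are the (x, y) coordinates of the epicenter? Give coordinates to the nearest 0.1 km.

(-4.2, -72.5)

Circle about each station: (x + 15.2)² + (y − 53.0)² = 125.98²; (x − 36.6)² + (y + 86.0)² = 42.98²; (x − 44.6)² + (y + 27.7)² = 66.25².
Subtracting the Receiver 1 equation from the Receiver 2 and Receiver 3 equations removes the quadratic terms:
103.6 x − 278.0 y = 19719.20
119.6 x − 161.4 y = 11198.31
Solving the 2×2 system: x ≈ -4.2, y ≈ -72.5 km.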